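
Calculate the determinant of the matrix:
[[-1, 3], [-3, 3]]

For a 2×2 matrix [[a, b], [c, d]], det = ad - bc
det = (-1)(3) - (3)(-3) = -3 - -9 = 6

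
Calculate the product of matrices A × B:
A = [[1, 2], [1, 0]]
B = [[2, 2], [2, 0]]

Matrix multiplication:
C[0][0] = 1×2 + 2×2 = 6
C[0][1] = 1×2 + 2×0 = 2
C[1][0] = 1×2 + 0×2 = 2
C[1][1] = 1×2 + 0×0 = 2
Result: [[6, 2], [2, 2]]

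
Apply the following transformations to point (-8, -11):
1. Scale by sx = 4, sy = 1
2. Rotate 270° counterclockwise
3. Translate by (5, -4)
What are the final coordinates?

Step 1: Scale → (-32, -11)
Step 2: Rotate 270° → (-11, 32)
Step 3: Translate → (-6, 28)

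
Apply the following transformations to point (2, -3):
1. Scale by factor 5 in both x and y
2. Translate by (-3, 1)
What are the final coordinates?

Step 1: Scale (2, -3) by 5 → (10, -15)
Step 2: Translate by (-3, 1) → (7, -14)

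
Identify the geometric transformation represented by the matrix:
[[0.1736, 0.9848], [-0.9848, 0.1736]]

This matrix represents: rotation by 280° counterclockwise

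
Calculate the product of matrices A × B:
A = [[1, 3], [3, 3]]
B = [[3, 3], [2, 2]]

Matrix multiplication:
C[0][0] = 1×3 + 3×2 = 9
C[0][1] = 1×3 + 3×2 = 9
C[1][0] = 3×3 + 3×2 = 15
C[1][1] = 3×3 + 3×2 = 15
Result: [[9, 9], [15, 15]]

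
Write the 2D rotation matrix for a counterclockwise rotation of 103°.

Rotation matrix formula: [[cos θ, -sin θ], [sin θ, cos θ]]
For θ = 103°:
cos(103°) = -0.2250
sin(103°) = 0.9744
Result: [[-0.2250, -0.9744], [0.9744, -0.2250]]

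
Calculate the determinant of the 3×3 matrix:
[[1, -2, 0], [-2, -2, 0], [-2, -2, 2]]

Expansion along first row:
det = 1·det([[-2,0],[-2,2]]) - -2·det([[-2,0],[-2,2]]) + 0·det([[-2,-2],[-2,-2]])
    = 1·(-2·2 - 0·-2) - -2·(-2·2 - 0·-2) + 0·(-2·-2 - -2·-2)
    = 1·-4 - -2·-4 + 0·0
    = -4 + -8 + 0 = -12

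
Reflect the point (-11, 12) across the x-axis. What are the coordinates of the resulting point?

Reflection across x-axis: (-11, 12) → (-11, -12)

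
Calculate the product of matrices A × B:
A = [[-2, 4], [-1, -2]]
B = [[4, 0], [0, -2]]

Matrix multiplication:
C[0][0] = -2×4 + 4×0 = -8
C[0][1] = -2×0 + 4×-2 = -8
C[1][0] = -1×4 + -2×0 = -4
C[1][1] = -1×0 + -2×-2 = 4
Result: [[-8, -8], [-4, 4]]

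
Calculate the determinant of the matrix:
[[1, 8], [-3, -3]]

For a 2×2 matrix [[a, b], [c, d]], det = ad - bc
det = (1)(-3) - (8)(-3) = -3 - -24 = 21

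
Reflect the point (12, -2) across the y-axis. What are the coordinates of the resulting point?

Reflection across y-axis: (12, -2) → (-12, -2)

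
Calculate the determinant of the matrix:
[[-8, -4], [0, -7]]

For a 2×2 matrix [[a, b], [c, d]], det = ad - bc
det = (-8)(-7) - (-4)(0) = 56 - 0 = 56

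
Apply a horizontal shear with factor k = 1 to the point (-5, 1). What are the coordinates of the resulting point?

Shear matrix for horizontal shear with factor k = 1:
[[1, 1], [0, 1]]
Result: (-5, 1) → (-4, 1)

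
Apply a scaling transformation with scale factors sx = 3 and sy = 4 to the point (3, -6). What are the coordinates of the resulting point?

Scaling matrix:
[[3, 0], [0, 4]]
Result: (3 × 3, -6 × 4) = (9, -24)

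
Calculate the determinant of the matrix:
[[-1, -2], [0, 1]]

For a 2×2 matrix [[a, b], [c, d]], det = ad - bc
det = (-1)(1) - (-2)(0) = -1 - 0 = -1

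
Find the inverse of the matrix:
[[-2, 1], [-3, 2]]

For [[a,b],[c,d]], inverse = (1/det)·[[d,-b],[-c,a]]
det = (-2)(2) - (1)(-3) = -4 - -3 = -1
Inverse = (1/-1)·[[2, -1], [3, -2]]
= [[-2, 1], [-3, 2]]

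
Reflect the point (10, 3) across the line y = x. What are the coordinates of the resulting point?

Reflection across line y = x: (10, 3) → (3, 10)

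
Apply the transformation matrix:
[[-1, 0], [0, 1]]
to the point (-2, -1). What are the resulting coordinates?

Matrix multiplication:
[[-1, 0], [0, 1]] × [-2, -1]ᵀ
= [(-1)(-2) + (0)(-1), (0)(-2) + (1)(-1)]ᵀ
= [2, -1]ᵀ
Result: (2, -1)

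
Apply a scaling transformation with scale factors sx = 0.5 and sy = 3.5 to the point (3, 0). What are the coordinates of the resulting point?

Scaling matrix:
[[0.50, 0], [0, 3.50]]
Result: (3 × 0.5, 0 × 3.5) = (1.5, 0)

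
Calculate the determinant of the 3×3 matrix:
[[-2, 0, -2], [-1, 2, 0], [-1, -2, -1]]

Expansion along first row:
det = -2·det([[2,0],[-2,-1]]) - 0·det([[-1,0],[-1,-1]]) + -2·det([[-1,2],[-1,-2]])
    = -2·(2·-1 - 0·-2) - 0·(-1·-1 - 0·-1) + -2·(-1·-2 - 2·-1)
    = -2·-2 - 0·1 + -2·4
    = 4 + 0 + -8 = -4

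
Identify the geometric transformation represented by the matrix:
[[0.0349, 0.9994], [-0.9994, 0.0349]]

This matrix represents: rotation by 272° counterclockwise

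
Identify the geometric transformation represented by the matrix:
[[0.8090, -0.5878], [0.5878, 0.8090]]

This matrix represents: rotation by 36° counterclockwise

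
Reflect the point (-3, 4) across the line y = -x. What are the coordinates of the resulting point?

Reflection across line y = -x: (-3, 4) → (-4, 3)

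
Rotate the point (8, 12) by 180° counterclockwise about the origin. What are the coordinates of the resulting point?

Rotation matrix for 180°: [[cos 180°, -sin 180°], [sin 180°, cos 180°]] = [[-1, 0], [0, -1]]
[[-1, 0], [0, -1]] × [8, 12]ᵀ = [-8, -12]ᵀ
Result: (-8, -12)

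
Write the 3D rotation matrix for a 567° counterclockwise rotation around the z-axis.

Rotation matrix for counterclockwise 567° around z-axis:
cos(567°) = -0.8910, sin(567°) = -0.4540
Result: [[-0.8910, 0.4540, 0], [-0.4540, -0.8910, 0], [0, 0, 1]]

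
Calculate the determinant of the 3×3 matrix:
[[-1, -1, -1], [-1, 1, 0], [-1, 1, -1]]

Expansion along first row:
det = -1·det([[1,0],[1,-1]]) - -1·det([[-1,0],[-1,-1]]) + -1·det([[-1,1],[-1,1]])
    = -1·(1·-1 - 0·1) - -1·(-1·-1 - 0·-1) + -1·(-1·1 - 1·-1)
    = -1·-1 - -1·1 + -1·0
    = 1 + 1 + 0 = 2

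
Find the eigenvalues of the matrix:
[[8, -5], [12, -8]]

Characteristic equation: det(A - λI) = 0
λ² - (trace)λ + (det) = 0
trace = 8 + -8 = 0, det = (8)(-8) - (-5)(12) = -4
λ² - (0)λ + (-4) = 0
λ = (0 ± √((0)² - 4·(-4))) / 2 = (0 ± √16) / 2
Solving: λ = -2, 2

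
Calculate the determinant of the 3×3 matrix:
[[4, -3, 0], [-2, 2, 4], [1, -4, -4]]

Expansion along first row:
det = 4·det([[2,4],[-4,-4]]) - -3·det([[-2,4],[1,-4]]) + 0·det([[-2,2],[1,-4]])
    = 4·(2·-4 - 4·-4) - -3·(-2·-4 - 4·1) + 0·(-2·-4 - 2·1)
    = 4·8 - -3·4 + 0·6
    = 32 + 12 + 0 = 44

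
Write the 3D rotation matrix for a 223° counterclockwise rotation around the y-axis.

Rotation matrix for counterclockwise 223° around y-axis:
cos(223°) = -0.7314, sin(223°) = -0.6820
Result: [[-0.7314, 0, -0.6820], [0, 1, 0], [0.6820, 0, -0.7314]]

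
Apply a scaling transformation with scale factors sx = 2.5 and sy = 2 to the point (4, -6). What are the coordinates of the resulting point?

Scaling matrix:
[[2.50, 0], [0, 2]]
Result: (4 × 2.5, -6 × 2) = (10, -12)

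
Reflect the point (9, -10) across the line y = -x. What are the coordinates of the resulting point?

Reflection across line y = -x: (9, -10) → (10, -9)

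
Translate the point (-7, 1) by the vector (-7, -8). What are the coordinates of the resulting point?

Translation by (-7, -8) (homogeneous matrix [[1, 0, -7], [0, 1, -8], [0, 0, 1]]):
x' = -7 + -7 = -14
y' = 1 + -8 = -7
Result: (-14, -7)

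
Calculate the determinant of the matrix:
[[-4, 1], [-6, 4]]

For a 2×2 matrix [[a, b], [c, d]], det = ad - bc
det = (-4)(4) - (1)(-6) = -16 - -6 = -10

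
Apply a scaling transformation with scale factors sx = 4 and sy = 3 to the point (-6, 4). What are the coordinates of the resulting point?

Scaling matrix:
[[4, 0], [0, 3]]
Result: (-6 × 4, 4 × 3) = (-24, 12)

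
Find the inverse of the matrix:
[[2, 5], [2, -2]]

For [[a,b],[c,d]], inverse = (1/det)·[[d,-b],[-c,a]]
det = (2)(-2) - (5)(2) = -4 - 10 = -14
Inverse = (1/-14)·[[-2, -5], [-2, 2]]
= [[1/7, 5/14], [1/7, -1/7]]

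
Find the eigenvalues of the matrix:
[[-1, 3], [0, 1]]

Characteristic equation: det(A - λI) = 0
λ² - (trace)λ + (det) = 0
trace = -1 + 1 = 0, det = (-1)(1) - (3)(0) = -1
λ² - (0)λ + (-1) = 0
λ = (0 ± √((0)² - 4·(-1))) / 2 = (0 ± √4) / 2
Solving: λ = -1, 1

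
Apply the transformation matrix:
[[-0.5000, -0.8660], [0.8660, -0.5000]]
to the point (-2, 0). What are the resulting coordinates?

Matrix multiplication:
[[-0.5000, -0.8660], [0.8660, -0.5000]] × [-2, 0]ᵀ
= [(-0.5000)(-2) + (-0.8660)(0), (0.8660)(-2) + (-0.5000)(0)]ᵀ
= [1, -1.7320]ᵀ
Result: (1, -1.7320)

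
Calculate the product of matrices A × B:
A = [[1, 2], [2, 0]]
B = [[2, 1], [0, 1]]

Matrix multiplication:
C[0][0] = 1×2 + 2×0 = 2
C[0][1] = 1×1 + 2×1 = 3
C[1][0] = 2×2 + 0×0 = 4
C[1][1] = 2×1 + 0×1 = 2
Result: [[2, 3], [4, 2]]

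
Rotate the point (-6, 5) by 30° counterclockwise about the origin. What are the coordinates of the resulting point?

Rotation matrix for 30°: [[cos 30°, -sin 30°], [sin 30°, cos 30°]] ≈ [[0.866025, -0.500000], [0.500000, 0.866025]]
[[0.866025, -0.500000], [0.500000, 0.866025]] × [-6, 5]ᵀ ≈ [-7.6962, 1.3301]ᵀ
Result: (-7.6962, 1.3301)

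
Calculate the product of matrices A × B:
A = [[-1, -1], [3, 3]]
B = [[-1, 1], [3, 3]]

Matrix multiplication:
C[0][0] = -1×-1 + -1×3 = -2
C[0][1] = -1×1 + -1×3 = -4
C[1][0] = 3×-1 + 3×3 = 6
C[1][1] = 3×1 + 3×3 = 12
Result: [[-2, -4], [6, 12]]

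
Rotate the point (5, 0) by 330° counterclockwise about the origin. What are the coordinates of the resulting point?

Rotation matrix for 330°: [[cos 330°, -sin 330°], [sin 330°, cos 330°]] ≈ [[0.866025, 0.500000], [-0.500000, 0.866025]]
[[0.866025, 0.500000], [-0.500000, 0.866025]] × [5, 0]ᵀ ≈ [4.3301, -2.5000]ᵀ
Result: (4.3301, -2.5000)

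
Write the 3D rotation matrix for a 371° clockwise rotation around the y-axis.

Rotation matrix for clockwise 371° around y-axis:
A clockwise rotation by 371° is a counterclockwise rotation by -371°.
cos(-371°) = 0.9816, sin(-371°) = -0.1908
Result: [[0.9816, 0, -0.1908], [0, 1, 0], [0.1908, 0, 0.9816]]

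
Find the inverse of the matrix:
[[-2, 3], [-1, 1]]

For [[a,b],[c,d]], inverse = (1/det)·[[d,-b],[-c,a]]
det = (-2)(1) - (3)(-1) = -2 - -3 = 1
Inverse = [[1, -3], [1, -2]]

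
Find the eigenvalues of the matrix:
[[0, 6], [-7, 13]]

Characteristic equation: det(A - λI) = 0
λ² - (trace)λ + (det) = 0
trace = 0 + 13 = 13, det = (0)(13) - (6)(-7) = 42
λ² - (13)λ + (42) = 0
λ = (13 ± √((13)² - 4·(42))) / 2 = (13 ± √1) / 2
Solving: λ = 6, 7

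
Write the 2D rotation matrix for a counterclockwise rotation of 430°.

Rotation matrix formula: [[cos θ, -sin θ], [sin θ, cos θ]]
For θ = 430°:
cos(430°) = 0.3420
sin(430°) = 0.9397
Result: [[0.3420, -0.9397], [0.9397, 0.3420]]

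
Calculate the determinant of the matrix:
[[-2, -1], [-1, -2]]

For a 2×2 matrix [[a, b], [c, d]], det = ad - bc
det = (-2)(-2) - (-1)(-1) = 4 - 1 = 3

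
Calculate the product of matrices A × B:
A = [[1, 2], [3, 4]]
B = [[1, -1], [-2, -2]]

Matrix multiplication:
C[0][0] = 1×1 + 2×-2 = -3
C[0][1] = 1×-1 + 2×-2 = -5
C[1][0] = 3×1 + 4×-2 = -5
C[1][1] = 3×-1 + 4×-2 = -11
Result: [[-3, -5], [-5, -11]]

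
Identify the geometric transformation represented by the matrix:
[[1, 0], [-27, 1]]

This matrix represents: vertical shear with factor -27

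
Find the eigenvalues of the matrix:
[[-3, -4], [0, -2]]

Characteristic equation: det(A - λI) = 0
λ² - (trace)λ + (det) = 0
trace = -3 + -2 = -5, det = (-3)(-2) - (-4)(0) = 6
λ² - (-5)λ + (6) = 0
λ = (-5 ± √((-5)² - 4·(6))) / 2 = (-5 ± √1) / 2
Solving: λ = -3, -2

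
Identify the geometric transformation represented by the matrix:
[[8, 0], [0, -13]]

This matrix represents: non-uniform scaling by sx = 8, sy = -13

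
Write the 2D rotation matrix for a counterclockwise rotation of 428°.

Rotation matrix formula: [[cos θ, -sin θ], [sin θ, cos θ]]
For θ = 428°:
cos(428°) = 0.3746
sin(428°) = 0.9272
Result: [[0.3746, -0.9272], [0.9272, 0.3746]]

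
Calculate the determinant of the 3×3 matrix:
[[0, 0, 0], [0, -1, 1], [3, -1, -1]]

Expansion along first row:
det = 0·det([[-1,1],[-1,-1]]) - 0·det([[0,1],[3,-1]]) + 0·det([[0,-1],[3,-1]])
    = 0·(-1·-1 - 1·-1) - 0·(0·-1 - 1·3) + 0·(0·-1 - -1·3)
    = 0·2 - 0·-3 + 0·3
    = 0 + 0 + 0 = 0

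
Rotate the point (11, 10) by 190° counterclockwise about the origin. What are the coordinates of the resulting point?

Rotation matrix for 190°: [[cos 190°, -sin 190°], [sin 190°, cos 190°]] ≈ [[-0.984808, 0.173648], [-0.173648, -0.984808]]
[[-0.984808, 0.173648], [-0.173648, -0.984808]] × [11, 10]ᵀ ≈ [-9.0964, -11.7582]ᵀ
Result: (-9.0964, -11.7582)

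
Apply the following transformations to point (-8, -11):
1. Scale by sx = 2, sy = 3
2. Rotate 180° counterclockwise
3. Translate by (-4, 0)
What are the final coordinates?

Step 1: Scale → (-16, -33)
Step 2: Rotate 180° → (16, 33)
Step 3: Translate → (12, 33)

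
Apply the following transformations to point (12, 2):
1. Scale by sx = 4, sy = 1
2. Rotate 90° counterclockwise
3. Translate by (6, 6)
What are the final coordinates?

Step 1: Scale → (48, 2)
Step 2: Rotate 90° → (-2, 48)
Step 3: Translate → (4, 54)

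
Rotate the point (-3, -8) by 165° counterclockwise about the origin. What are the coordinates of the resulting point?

Rotation matrix for 165°: [[cos 165°, -sin 165°], [sin 165°, cos 165°]] ≈ [[-0.965926, -0.258819], [0.258819, -0.965926]]
[[-0.965926, -0.258819], [0.258819, -0.965926]] × [-3, -8]ᵀ ≈ [4.9683, 6.9509]ᵀ
Result: (4.9683, 6.9509)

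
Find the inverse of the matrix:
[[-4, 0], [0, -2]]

For [[a,b],[c,d]], inverse = (1/det)·[[d,-b],[-c,a]]
det = (-4)(-2) - (0)(0) = 8 - 0 = 8
Inverse = (1/8)·[[-2, 0], [0, -4]]
= [[-1/4, 0], [0, -1/2]]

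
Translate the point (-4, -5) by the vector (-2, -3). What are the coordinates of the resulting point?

Translation by (-2, -3) (homogeneous matrix [[1, 0, -2], [0, 1, -3], [0, 0, 1]]):
x' = -4 + -2 = -6
y' = -5 + -3 = -8
Result: (-6, -8)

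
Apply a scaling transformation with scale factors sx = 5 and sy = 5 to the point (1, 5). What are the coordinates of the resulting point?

Scaling matrix:
[[5, 0], [0, 5]]
Result: (1 × 5, 5 × 5) = (5, 25)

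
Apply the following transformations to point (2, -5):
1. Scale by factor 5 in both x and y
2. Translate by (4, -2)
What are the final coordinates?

Step 1: Scale (2, -5) by 5 → (10, -25)
Step 2: Translate by (4, -2) → (14, -27)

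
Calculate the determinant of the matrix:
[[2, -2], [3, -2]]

For a 2×2 matrix [[a, b], [c, d]], det = ad - bc
det = (2)(-2) - (-2)(3) = -4 - -6 = 2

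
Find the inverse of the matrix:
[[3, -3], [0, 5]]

For [[a,b],[c,d]], inverse = (1/det)·[[d,-b],[-c,a]]
det = (3)(5) - (-3)(0) = 15 - 0 = 15
Inverse = (1/15)·[[5, 3], [0, 3]]
= [[1/3, 1/5], [0, 1/5]]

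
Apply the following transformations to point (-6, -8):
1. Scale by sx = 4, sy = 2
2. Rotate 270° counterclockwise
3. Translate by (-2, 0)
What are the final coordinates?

Step 1: Scale → (-24, -16)
Step 2: Rotate 270° → (-16, 24)
Step 3: Translate → (-18, 24)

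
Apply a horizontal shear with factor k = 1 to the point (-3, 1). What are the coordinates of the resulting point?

Shear matrix for horizontal shear with factor k = 1:
[[1, 1], [0, 1]]
Result: (-3, 1) → (-2, 1)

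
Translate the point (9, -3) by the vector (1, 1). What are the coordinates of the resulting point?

Translation by (1, 1) (homogeneous matrix [[1, 0, 1], [0, 1, 1], [0, 0, 1]]):
x' = 9 + 1 = 10
y' = -3 + 1 = -2
Result: (10, -2)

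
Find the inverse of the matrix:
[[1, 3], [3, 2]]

For [[a,b],[c,d]], inverse = (1/det)·[[d,-b],[-c,a]]
det = (1)(2) - (3)(3) = 2 - 9 = -7
Inverse = (1/-7)·[[2, -3], [-3, 1]]
= [[-2/7, 3/7], [3/7, -1/7]]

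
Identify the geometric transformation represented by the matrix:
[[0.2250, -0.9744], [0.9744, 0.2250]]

This matrix represents: rotation by 77° counterclockwise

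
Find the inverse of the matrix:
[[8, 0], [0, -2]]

For [[a,b],[c,d]], inverse = (1/det)·[[d,-b],[-c,a]]
det = (8)(-2) - (0)(0) = -16 - 0 = -16
Inverse = (1/-16)·[[-2, 0], [0, 8]]
= [[1/8, 0], [0, -1/2]]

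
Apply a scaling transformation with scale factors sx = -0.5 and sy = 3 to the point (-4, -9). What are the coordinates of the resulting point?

Scaling matrix:
[[-0.50, 0], [0, 3]]
Result: (-4 × -0.5, -9 × 3) = (2, -27)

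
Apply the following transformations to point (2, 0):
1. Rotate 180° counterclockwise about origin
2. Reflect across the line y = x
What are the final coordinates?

Step 1: Rotate 180° → (-2, 0)
Step 2: Reflect across line y = x → (0, -2)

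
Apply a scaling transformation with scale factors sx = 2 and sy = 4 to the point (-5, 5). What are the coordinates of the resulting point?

Scaling matrix:
[[2, 0], [0, 4]]
Result: (-5 × 2, 5 × 4) = (-10, 20)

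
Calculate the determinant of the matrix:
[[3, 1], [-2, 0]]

For a 2×2 matrix [[a, b], [c, d]], det = ad - bc
det = (3)(0) - (1)(-2) = 0 - -2 = 2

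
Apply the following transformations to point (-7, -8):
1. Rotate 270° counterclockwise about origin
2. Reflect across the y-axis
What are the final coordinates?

Step 1: Rotate 270° → (-8, 7)
Step 2: Reflect across y-axis → (8, 7)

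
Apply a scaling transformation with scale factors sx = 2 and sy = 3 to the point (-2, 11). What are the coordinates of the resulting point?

Scaling matrix:
[[2, 0], [0, 3]]
Result: (-2 × 2, 11 × 3) = (-4, 33)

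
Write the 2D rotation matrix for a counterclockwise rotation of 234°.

Rotation matrix formula: [[cos θ, -sin θ], [sin θ, cos θ]]
For θ = 234°:
cos(234°) = -0.5878
sin(234°) = -0.8090
Result: [[-0.5878, 0.8090], [-0.8090, -0.5878]]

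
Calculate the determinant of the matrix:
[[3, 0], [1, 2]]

For a 2×2 matrix [[a, b], [c, d]], det = ad - bc
det = (3)(2) - (0)(1) = 6 - 0 = 6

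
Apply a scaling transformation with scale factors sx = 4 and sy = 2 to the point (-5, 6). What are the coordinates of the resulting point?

Scaling matrix:
[[4, 0], [0, 2]]
Result: (-5 × 4, 6 × 2) = (-20, 12)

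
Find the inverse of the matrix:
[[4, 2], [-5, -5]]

For [[a,b],[c,d]], inverse = (1/det)·[[d,-b],[-c,a]]
det = (4)(-5) - (2)(-5) = -20 - -10 = -10
Inverse = (1/-10)·[[-5, -2], [5, 4]]
= [[1/2, 1/5], [-1/2, -2/5]]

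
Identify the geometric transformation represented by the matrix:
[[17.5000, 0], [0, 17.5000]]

This matrix represents: uniform scaling by factor 17.5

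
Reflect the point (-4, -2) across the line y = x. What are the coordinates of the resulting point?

Reflection across line y = x: (-4, -2) → (-2, -4)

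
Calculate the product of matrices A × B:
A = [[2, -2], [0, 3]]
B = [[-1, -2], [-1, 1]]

Matrix multiplication:
C[0][0] = 2×-1 + -2×-1 = 0
C[0][1] = 2×-2 + -2×1 = -6
C[1][0] = 0×-1 + 3×-1 = -3
C[1][1] = 0×-2 + 3×1 = 3
Result: [[0, -6], [-3, 3]]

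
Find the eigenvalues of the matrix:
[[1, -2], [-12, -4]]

Characteristic equation: det(A - λI) = 0
λ² - (trace)λ + (det) = 0
trace = 1 + -4 = -3, det = (1)(-4) - (-2)(-12) = -28
λ² - (-3)λ + (-28) = 0
λ = (-3 ± √((-3)² - 4·(-28))) / 2 = (-3 ± √121) / 2
Solving: λ = -7, 4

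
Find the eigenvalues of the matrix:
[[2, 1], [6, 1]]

Characteristic equation: det(A - λI) = 0
λ² - (trace)λ + (det) = 0
trace = 2 + 1 = 3, det = (2)(1) - (1)(6) = -4
λ² - (3)λ + (-4) = 0
λ = (3 ± √((3)² - 4·(-4))) / 2 = (3 ± √25) / 2
Solving: λ = -1, 4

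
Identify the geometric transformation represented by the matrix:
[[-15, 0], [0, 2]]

This matrix represents: non-uniform scaling by sx = -15, sy = 2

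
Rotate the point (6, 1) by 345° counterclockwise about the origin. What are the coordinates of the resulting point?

Rotation matrix for 345°: [[cos 345°, -sin 345°], [sin 345°, cos 345°]] ≈ [[0.965926, 0.258819], [-0.258819, 0.965926]]
[[0.965926, 0.258819], [-0.258819, 0.965926]] × [6, 1]ᵀ ≈ [6.0544, -0.5870]ᵀ
Result: (6.0544, -0.5870)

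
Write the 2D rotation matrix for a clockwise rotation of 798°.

Rotation matrix formula: [[cos θ, -sin θ], [sin θ, cos θ]]
A clockwise rotation by 798° is equivalent to a counterclockwise rotation by -798°.
For θ = -798°:
cos(-798°) = 0.2079
sin(-798°) = -0.9781
Result: [[0.2079, 0.9781], [-0.9781, 0.2079]]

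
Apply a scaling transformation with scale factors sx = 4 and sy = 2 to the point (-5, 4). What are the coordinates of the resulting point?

Scaling matrix:
[[4, 0], [0, 2]]
Result: (-5 × 4, 4 × 2) = (-20, 8)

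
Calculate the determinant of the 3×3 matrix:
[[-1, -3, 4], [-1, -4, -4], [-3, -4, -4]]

Expansion along first row:
det = -1·det([[-4,-4],[-4,-4]]) - -3·det([[-1,-4],[-3,-4]]) + 4·det([[-1,-4],[-3,-4]])
    = -1·(-4·-4 - -4·-4) - -3·(-1·-4 - -4·-3) + 4·(-1·-4 - -4·-3)
    = -1·0 - -3·-8 + 4·-8
    = 0 + -24 + -32 = -56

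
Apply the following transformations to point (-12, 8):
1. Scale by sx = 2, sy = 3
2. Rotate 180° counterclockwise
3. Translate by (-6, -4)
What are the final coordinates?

Step 1: Scale → (-24, 24)
Step 2: Rotate 180° → (24, -24)
Step 3: Translate → (18, -28)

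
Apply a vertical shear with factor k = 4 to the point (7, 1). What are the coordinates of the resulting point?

Shear matrix for vertical shear with factor k = 4:
[[1, 0], [4, 1]]
Result: (7, 1) → (7, 29)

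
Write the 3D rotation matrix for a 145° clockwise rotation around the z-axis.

Rotation matrix for clockwise 145° around z-axis:
A clockwise rotation by 145° is a counterclockwise rotation by -145°.
cos(-145°) = -0.8192, sin(-145°) = -0.5736
Result: [[-0.8192, 0.5736, 0], [-0.5736, -0.8192, 0], [0, 0, 1]]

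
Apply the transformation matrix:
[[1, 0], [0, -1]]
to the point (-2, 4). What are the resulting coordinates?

Matrix multiplication:
[[1, 0], [0, -1]] × [-2, 4]ᵀ
= [(1)(-2) + (0)(4), (0)(-2) + (-1)(4)]ᵀ
= [-2, -4]ᵀ
Result: (-2, -4)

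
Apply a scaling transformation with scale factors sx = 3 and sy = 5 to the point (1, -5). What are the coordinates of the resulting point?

Scaling matrix:
[[3, 0], [0, 5]]
Result: (1 × 3, -5 × 5) = (3, -25)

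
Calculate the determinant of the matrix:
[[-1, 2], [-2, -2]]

For a 2×2 matrix [[a, b], [c, d]], det = ad - bc
det = (-1)(-2) - (2)(-2) = 2 - -4 = 6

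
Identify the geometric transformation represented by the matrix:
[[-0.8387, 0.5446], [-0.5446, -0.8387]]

This matrix represents: rotation by 213° counterclockwise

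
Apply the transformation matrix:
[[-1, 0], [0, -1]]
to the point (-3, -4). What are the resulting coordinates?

Matrix multiplication:
[[-1, 0], [0, -1]] × [-3, -4]ᵀ
= [(-1)(-3) + (0)(-4), (0)(-3) + (-1)(-4)]ᵀ
= [3, 4]ᵀ
Result: (3, 4)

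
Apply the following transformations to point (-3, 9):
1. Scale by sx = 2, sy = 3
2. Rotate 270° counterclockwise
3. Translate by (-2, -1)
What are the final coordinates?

Step 1: Scale → (-6, 27)
Step 2: Rotate 270° → (27, 6)
Step 3: Translate → (25, 5)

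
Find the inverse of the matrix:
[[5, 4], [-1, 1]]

For [[a,b],[c,d]], inverse = (1/det)·[[d,-b],[-c,a]]
det = (5)(1) - (4)(-1) = 5 - -4 = 9
Inverse = (1/9)·[[1, -4], [1, 5]]
= [[1/9, -4/9], [1/9, 5/9]]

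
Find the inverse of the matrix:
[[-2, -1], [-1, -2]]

For [[a,b],[c,d]], inverse = (1/det)·[[d,-b],[-c,a]]
det = (-2)(-2) - (-1)(-1) = 4 - 1 = 3
Inverse = (1/3)·[[-2, 1], [1, -2]]
= [[-2/3, 1/3], [1/3, -2/3]]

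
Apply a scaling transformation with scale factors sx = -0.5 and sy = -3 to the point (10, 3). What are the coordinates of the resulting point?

Scaling matrix:
[[-0.50, 0], [0, -3]]
Result: (10 × -0.5, 3 × -3) = (-5, -9)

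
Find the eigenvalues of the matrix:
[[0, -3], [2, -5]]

Characteristic equation: det(A - λI) = 0
λ² - (trace)λ + (det) = 0
trace = 0 + -5 = -5, det = (0)(-5) - (-3)(2) = 6
λ² - (-5)λ + (6) = 0
λ = (-5 ± √((-5)² - 4·(6))) / 2 = (-5 ± √1) / 2
Solving: λ = -3, -2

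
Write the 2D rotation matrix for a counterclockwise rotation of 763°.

Rotation matrix formula: [[cos θ, -sin θ], [sin θ, cos θ]]
For θ = 763°:
cos(763°) = 0.7314
sin(763°) = 0.6820
Result: [[0.7314, -0.6820], [0.6820, 0.7314]]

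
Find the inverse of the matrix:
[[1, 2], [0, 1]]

For [[a,b],[c,d]], inverse = (1/det)·[[d,-b],[-c,a]]
det = (1)(1) - (2)(0) = 1 - 0 = 1
Inverse = [[1, -2], [0, 1]]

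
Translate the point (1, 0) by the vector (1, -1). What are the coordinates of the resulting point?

Translation by (1, -1) (homogeneous matrix [[1, 0, 1], [0, 1, -1], [0, 0, 1]]):
x' = 1 + 1 = 2
y' = 0 + -1 = -1
Result: (2, -1)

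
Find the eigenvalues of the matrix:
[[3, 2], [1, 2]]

Characteristic equation: det(A - λI) = 0
λ² - (trace)λ + (det) = 0
trace = 3 + 2 = 5, det = (3)(2) - (2)(1) = 4
λ² - (5)λ + (4) = 0
λ = (5 ± √((5)² - 4·(4))) / 2 = (5 ± √9) / 2
Solving: λ = 1, 4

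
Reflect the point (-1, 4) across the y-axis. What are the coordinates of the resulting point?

Reflection across y-axis: (-1, 4) → (1, 4)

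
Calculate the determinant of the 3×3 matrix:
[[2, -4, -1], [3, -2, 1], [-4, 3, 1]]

Expansion along first row:
det = 2·det([[-2,1],[3,1]]) - -4·det([[3,1],[-4,1]]) + -1·det([[3,-2],[-4,3]])
    = 2·(-2·1 - 1·3) - -4·(3·1 - 1·-4) + -1·(3·3 - -2·-4)
    = 2·-5 - -4·7 + -1·1
    = -10 + 28 + -1 = 17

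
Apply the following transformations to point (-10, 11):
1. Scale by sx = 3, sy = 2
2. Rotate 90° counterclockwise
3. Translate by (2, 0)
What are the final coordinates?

Step 1: Scale → (-30, 22)
Step 2: Rotate 90° → (-22, -30)
Step 3: Translate → (-20, -30)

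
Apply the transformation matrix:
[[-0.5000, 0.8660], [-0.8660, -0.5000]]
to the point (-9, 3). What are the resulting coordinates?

Matrix multiplication:
[[-0.5000, 0.8660], [-0.8660, -0.5000]] × [-9, 3]ᵀ
= [(-0.5000)(-9) + (0.8660)(3), (-0.8660)(-9) + (-0.5000)(3)]ᵀ
= [7.0980, 6.2940]ᵀ
Result: (7.0980, 6.2940)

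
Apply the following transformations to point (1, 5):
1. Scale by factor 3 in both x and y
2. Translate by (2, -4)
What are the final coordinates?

Step 1: Scale (1, 5) by 3 → (3, 15)
Step 2: Translate by (2, -4) → (5, 11)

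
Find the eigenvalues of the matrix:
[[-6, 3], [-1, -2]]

Characteristic equation: det(A - λI) = 0
λ² - (trace)λ + (det) = 0
trace = -6 + -2 = -8, det = (-6)(-2) - (3)(-1) = 15
λ² - (-8)λ + (15) = 0
λ = (-8 ± √((-8)² - 4·(15))) / 2 = (-8 ± √4) / 2
Solving: λ = -5, -3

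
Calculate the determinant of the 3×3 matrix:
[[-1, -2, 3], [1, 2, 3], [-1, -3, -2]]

Expansion along first row:
det = -1·det([[2,3],[-3,-2]]) - -2·det([[1,3],[-1,-2]]) + 3·det([[1,2],[-1,-3]])
    = -1·(2·-2 - 3·-3) - -2·(1·-2 - 3·-1) + 3·(1·-3 - 2·-1)
    = -1·5 - -2·1 + 3·-1
    = -5 + 2 + -3 = -6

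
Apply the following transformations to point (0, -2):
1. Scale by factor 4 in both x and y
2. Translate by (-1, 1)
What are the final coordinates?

Step 1: Scale (0, -2) by 4 → (0, -8)
Step 2: Translate by (-1, 1) → (-1, -7)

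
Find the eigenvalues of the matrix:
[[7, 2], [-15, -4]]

Characteristic equation: det(A - λI) = 0
λ² - (trace)λ + (det) = 0
trace = 7 + -4 = 3, det = (7)(-4) - (2)(-15) = 2
λ² - (3)λ + (2) = 0
λ = (3 ± √((3)² - 4·(2))) / 2 = (3 ± √1) / 2
Solving: λ = 1, 2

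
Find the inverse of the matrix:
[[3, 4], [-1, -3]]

For [[a,b],[c,d]], inverse = (1/det)·[[d,-b],[-c,a]]
det = (3)(-3) - (4)(-1) = -9 - -4 = -5
Inverse = (1/-5)·[[-3, -4], [1, 3]]
= [[3/5, 4/5], [-1/5, -3/5]]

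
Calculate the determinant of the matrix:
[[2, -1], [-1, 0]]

For a 2×2 matrix [[a, b], [c, d]], det = ad - bc
det = (2)(0) - (-1)(-1) = 0 - 1 = -1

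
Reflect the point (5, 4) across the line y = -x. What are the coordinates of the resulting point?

Reflection across line y = -x: (5, 4) → (-4, -5)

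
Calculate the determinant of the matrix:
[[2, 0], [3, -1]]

For a 2×2 matrix [[a, b], [c, d]], det = ad - bc
det = (2)(-1) - (0)(3) = -2 - 0 = -2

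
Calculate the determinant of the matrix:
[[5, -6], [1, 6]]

For a 2×2 matrix [[a, b], [c, d]], det = ad - bc
det = (5)(6) - (-6)(1) = 30 - -6 = 36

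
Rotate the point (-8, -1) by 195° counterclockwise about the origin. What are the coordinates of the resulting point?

Rotation matrix for 195°: [[cos 195°, -sin 195°], [sin 195°, cos 195°]] ≈ [[-0.965926, 0.258819], [-0.258819, -0.965926]]
[[-0.965926, 0.258819], [-0.258819, -0.965926]] × [-8, -1]ᵀ ≈ [7.4686, 3.0365]ᵀ
Result: (7.4686, 3.0365)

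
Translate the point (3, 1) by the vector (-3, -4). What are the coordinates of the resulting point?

Translation by (-3, -4) (homogeneous matrix [[1, 0, -3], [0, 1, -4], [0, 0, 1]]):
x' = 3 + -3 = 0
y' = 1 + -4 = -3
Result: (0, -3)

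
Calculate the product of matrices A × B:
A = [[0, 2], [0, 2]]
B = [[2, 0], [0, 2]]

Matrix multiplication:
C[0][0] = 0×2 + 2×0 = 0
C[0][1] = 0×0 + 2×2 = 4
C[1][0] = 0×2 + 2×0 = 0
C[1][1] = 0×0 + 2×2 = 4
Result: [[0, 4], [0, 4]]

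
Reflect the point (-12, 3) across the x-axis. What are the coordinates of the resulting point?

Reflection across x-axis: (-12, 3) → (-12, -3)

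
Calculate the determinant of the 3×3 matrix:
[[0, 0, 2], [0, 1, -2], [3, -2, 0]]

Expansion along first row:
det = 0·det([[1,-2],[-2,0]]) - 0·det([[0,-2],[3,0]]) + 2·det([[0,1],[3,-2]])
    = 0·(1·0 - -2·-2) - 0·(0·0 - -2·3) + 2·(0·-2 - 1·3)
    = 0·-4 - 0·6 + 2·-3
    = 0 + 0 + -6 = -6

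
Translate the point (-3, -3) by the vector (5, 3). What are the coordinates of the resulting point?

Translation by (5, 3) (homogeneous matrix [[1, 0, 5], [0, 1, 3], [0, 0, 1]]):
x' = -3 + 5 = 2
y' = -3 + 3 = 0
Result: (2, 0)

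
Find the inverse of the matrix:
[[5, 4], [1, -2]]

For [[a,b],[c,d]], inverse = (1/det)·[[d,-b],[-c,a]]
det = (5)(-2) - (4)(1) = -10 - 4 = -14
Inverse = (1/-14)·[[-2, -4], [-1, 5]]
= [[1/7, 2/7], [1/14, -5/14]]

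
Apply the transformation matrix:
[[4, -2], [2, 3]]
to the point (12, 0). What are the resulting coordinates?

Matrix multiplication:
[[4, -2], [2, 3]] × [12, 0]ᵀ
= [(4)(12) + (-2)(0), (2)(12) + (3)(0)]ᵀ
= [48, 24]ᵀ
Result: (48, 24)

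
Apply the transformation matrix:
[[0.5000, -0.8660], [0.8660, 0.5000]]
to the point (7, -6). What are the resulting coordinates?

Matrix multiplication:
[[0.5000, -0.8660], [0.8660, 0.5000]] × [7, -6]ᵀ
= [(0.5000)(7) + (-0.8660)(-6), (0.8660)(7) + (0.5000)(-6)]ᵀ
= [8.6960, 3.0620]ᵀ
Result: (8.6960, 3.0620)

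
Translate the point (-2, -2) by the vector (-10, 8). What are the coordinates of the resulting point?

Translation by (-10, 8) (homogeneous matrix [[1, 0, -10], [0, 1, 8], [0, 0, 1]]):
x' = -2 + -10 = -12
y' = -2 + 8 = 6
Result: (-12, 6)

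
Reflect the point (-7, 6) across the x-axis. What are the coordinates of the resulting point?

Reflection across x-axis: (-7, 6) → (-7, -6)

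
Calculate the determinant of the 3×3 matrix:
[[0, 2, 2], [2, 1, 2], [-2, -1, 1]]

Expansion along first row:
det = 0·det([[1,2],[-1,1]]) - 2·det([[2,2],[-2,1]]) + 2·det([[2,1],[-2,-1]])
    = 0·(1·1 - 2·-1) - 2·(2·1 - 2·-2) + 2·(2·-1 - 1·-2)
    = 0·3 - 2·6 + 2·0
    = 0 + -12 + 0 = -12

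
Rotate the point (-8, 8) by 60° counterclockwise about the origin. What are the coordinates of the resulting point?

Rotation matrix for 60°: [[cos 60°, -sin 60°], [sin 60°, cos 60°]] ≈ [[0.500000, -0.866025], [0.866025, 0.500000]]
[[0.500000, -0.866025], [0.866025, 0.500000]] × [-8, 8]ᵀ ≈ [-10.9282, -2.9282]ᵀ
Result: (-10.9282, -2.9282)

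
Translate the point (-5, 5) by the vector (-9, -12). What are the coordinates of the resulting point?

Translation by (-9, -12) (homogeneous matrix [[1, 0, -9], [0, 1, -12], [0, 0, 1]]):
x' = -5 + -9 = -14
y' = 5 + -12 = -7
Result: (-14, -7)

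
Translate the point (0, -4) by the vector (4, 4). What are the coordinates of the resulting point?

Translation by (4, 4) (homogeneous matrix [[1, 0, 4], [0, 1, 4], [0, 0, 1]]):
x' = 0 + 4 = 4
y' = -4 + 4 = 0
Result: (4, 0)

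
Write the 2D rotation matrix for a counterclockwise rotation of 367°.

Rotation matrix formula: [[cos θ, -sin θ], [sin θ, cos θ]]
For θ = 367°:
cos(367°) = 0.9925
sin(367°) = 0.1219
Result: [[0.9925, -0.1219], [0.1219, 0.9925]]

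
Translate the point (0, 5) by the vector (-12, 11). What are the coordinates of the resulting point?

Translation by (-12, 11) (homogeneous matrix [[1, 0, -12], [0, 1, 11], [0, 0, 1]]):
x' = 0 + -12 = -12
y' = 5 + 11 = 16
Result: (-12, 16)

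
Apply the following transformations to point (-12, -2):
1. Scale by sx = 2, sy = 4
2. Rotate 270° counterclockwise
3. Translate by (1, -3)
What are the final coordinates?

Step 1: Scale → (-24, -8)
Step 2: Rotate 270° → (-8, 24)
Step 3: Translate → (-7, 21)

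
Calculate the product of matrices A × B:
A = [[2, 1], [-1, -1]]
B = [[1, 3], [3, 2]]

Matrix multiplication:
C[0][0] = 2×1 + 1×3 = 5
C[0][1] = 2×3 + 1×2 = 8
C[1][0] = -1×1 + -1×3 = -4
C[1][1] = -1×3 + -1×2 = -5
Result: [[5, 8], [-4, -5]]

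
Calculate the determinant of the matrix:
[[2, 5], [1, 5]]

For a 2×2 matrix [[a, b], [c, d]], det = ad - bc
det = (2)(5) - (5)(1) = 10 - 5 = 5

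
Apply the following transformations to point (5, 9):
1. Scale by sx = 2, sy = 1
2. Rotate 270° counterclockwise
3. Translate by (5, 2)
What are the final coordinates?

Step 1: Scale → (10, 9)
Step 2: Rotate 270° → (9, -10)
Step 3: Translate → (14, -8)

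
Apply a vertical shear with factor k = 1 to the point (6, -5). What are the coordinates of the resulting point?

Shear matrix for vertical shear with factor k = 1:
[[1, 0], [1, 1]]
Result: (6, -5) → (6, 1)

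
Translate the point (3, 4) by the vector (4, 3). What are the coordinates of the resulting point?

Translation by (4, 3) (homogeneous matrix [[1, 0, 4], [0, 1, 3], [0, 0, 1]]):
x' = 3 + 4 = 7
y' = 4 + 3 = 7
Result: (7, 7)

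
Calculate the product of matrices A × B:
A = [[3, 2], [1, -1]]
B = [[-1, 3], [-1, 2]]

Matrix multiplication:
C[0][0] = 3×-1 + 2×-1 = -5
C[0][1] = 3×3 + 2×2 = 13
C[1][0] = 1×-1 + -1×-1 = 0
C[1][1] = 1×3 + -1×2 = 1
Result: [[-5, 13], [0, 1]]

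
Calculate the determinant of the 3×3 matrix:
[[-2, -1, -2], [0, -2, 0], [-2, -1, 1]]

Expansion along first row:
det = -2·det([[-2,0],[-1,1]]) - -1·det([[0,0],[-2,1]]) + -2·det([[0,-2],[-2,-1]])
    = -2·(-2·1 - 0·-1) - -1·(0·1 - 0·-2) + -2·(0·-1 - -2·-2)
    = -2·-2 - -1·0 + -2·-4
    = 4 + 0 + 8 = 12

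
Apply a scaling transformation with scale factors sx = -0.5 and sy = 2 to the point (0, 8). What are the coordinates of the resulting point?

Scaling matrix:
[[-0.50, 0], [0, 2]]
Result: (0 × -0.5, 8 × 2) = (0, 16)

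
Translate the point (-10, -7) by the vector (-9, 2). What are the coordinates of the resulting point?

Translation by (-9, 2) (homogeneous matrix [[1, 0, -9], [0, 1, 2], [0, 0, 1]]):
x' = -10 + -9 = -19
y' = -7 + 2 = -5
Result: (-19, -5)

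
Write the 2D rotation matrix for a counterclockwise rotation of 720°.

Rotation matrix formula: [[cos θ, -sin θ], [sin θ, cos θ]]
For θ = 720°:
cos(720°) = 1
sin(720°) = 0
Result: [[1, 0], [0, 1]]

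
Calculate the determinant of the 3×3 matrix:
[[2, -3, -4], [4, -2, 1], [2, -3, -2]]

Expansion along first row:
det = 2·det([[-2,1],[-3,-2]]) - -3·det([[4,1],[2,-2]]) + -4·det([[4,-2],[2,-3]])
    = 2·(-2·-2 - 1·-3) - -3·(4·-2 - 1·2) + -4·(4·-3 - -2·2)
    = 2·7 - -3·-10 + -4·-8
    = 14 + -30 + 32 = 16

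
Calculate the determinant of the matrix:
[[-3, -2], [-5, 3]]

For a 2×2 matrix [[a, b], [c, d]], det = ad - bc
det = (-3)(3) - (-2)(-5) = -9 - 10 = -19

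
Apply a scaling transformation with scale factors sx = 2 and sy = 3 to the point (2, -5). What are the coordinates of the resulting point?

Scaling matrix:
[[2, 0], [0, 3]]
Result: (2 × 2, -5 × 3) = (4, -15)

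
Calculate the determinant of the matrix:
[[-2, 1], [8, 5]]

For a 2×2 matrix [[a, b], [c, d]], det = ad - bc
det = (-2)(5) - (1)(8) = -10 - 8 = -18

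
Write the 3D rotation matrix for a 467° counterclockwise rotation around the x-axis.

Rotation matrix for counterclockwise 467° around x-axis:
cos(467°) = -0.2924, sin(467°) = 0.9563
Result: [[1, 0, 0], [0, -0.2924, -0.9563], [0, 0.9563, -0.2924]]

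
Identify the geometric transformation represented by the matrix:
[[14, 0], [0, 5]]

This matrix represents: non-uniform scaling by sx = 14, sy = 5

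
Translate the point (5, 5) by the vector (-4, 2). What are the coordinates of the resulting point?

Translation by (-4, 2) (homogeneous matrix [[1, 0, -4], [0, 1, 2], [0, 0, 1]]):
x' = 5 + -4 = 1
y' = 5 + 2 = 7
Result: (1, 7)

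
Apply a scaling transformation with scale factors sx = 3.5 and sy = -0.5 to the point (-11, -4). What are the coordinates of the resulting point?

Scaling matrix:
[[3.50, 0], [0, -0.50]]
Result: (-11 × 3.5, -4 × -0.5) = (-38.5, 2)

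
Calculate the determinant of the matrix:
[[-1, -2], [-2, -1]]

For a 2×2 matrix [[a, b], [c, d]], det = ad - bc
det = (-1)(-1) - (-2)(-2) = 1 - 4 = -3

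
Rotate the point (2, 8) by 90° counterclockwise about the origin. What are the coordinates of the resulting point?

Rotation matrix for 90°: [[cos 90°, -sin 90°], [sin 90°, cos 90°]] = [[0, -1], [1, 0]]
[[0, -1], [1, 0]] × [2, 8]ᵀ = [-8, 2]ᵀ
Result: (-8, 2)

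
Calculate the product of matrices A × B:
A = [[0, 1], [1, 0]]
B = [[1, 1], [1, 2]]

Matrix multiplication:
C[0][0] = 0×1 + 1×1 = 1
C[0][1] = 0×1 + 1×2 = 2
C[1][0] = 1×1 + 0×1 = 1
C[1][1] = 1×1 + 0×2 = 1
Result: [[1, 2], [1, 1]]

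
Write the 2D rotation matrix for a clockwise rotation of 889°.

Rotation matrix formula: [[cos θ, -sin θ], [sin θ, cos θ]]
A clockwise rotation by 889° is equivalent to a counterclockwise rotation by -889°.
For θ = -889°:
cos(-889°) = -0.9816
sin(-889°) = -0.1908
Result: [[-0.9816, 0.1908], [-0.1908, -0.9816]]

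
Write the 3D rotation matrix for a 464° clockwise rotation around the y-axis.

Rotation matrix for clockwise 464° around y-axis:
A clockwise rotation by 464° is a counterclockwise rotation by -464°.
cos(-464°) = -0.2419, sin(-464°) = -0.9703
Result: [[-0.2419, 0, -0.9703], [0, 1, 0], [0.9703, 0, -0.2419]]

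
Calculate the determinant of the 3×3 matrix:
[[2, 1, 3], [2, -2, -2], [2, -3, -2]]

Expansion along first row:
det = 2·det([[-2,-2],[-3,-2]]) - 1·det([[2,-2],[2,-2]]) + 3·det([[2,-2],[2,-3]])
    = 2·(-2·-2 - -2·-3) - 1·(2·-2 - -2·2) + 3·(2·-3 - -2·2)
    = 2·-2 - 1·0 + 3·-2
    = -4 + 0 + -6 = -10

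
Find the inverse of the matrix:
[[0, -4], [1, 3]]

For [[a,b],[c,d]], inverse = (1/det)·[[d,-b],[-c,a]]
det = (0)(3) - (-4)(1) = 0 - -4 = 4
Inverse = (1/4)·[[3, 4], [-1, 0]]
= [[3/4, 1], [-1/4, 0]]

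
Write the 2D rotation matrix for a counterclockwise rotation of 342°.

Rotation matrix formula: [[cos θ, -sin θ], [sin θ, cos θ]]
For θ = 342°:
cos(342°) = 0.9511
sin(342°) = -0.3090
Result: [[0.9511, 0.3090], [-0.3090, 0.9511]]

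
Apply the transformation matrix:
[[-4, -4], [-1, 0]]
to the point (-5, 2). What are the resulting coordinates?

Matrix multiplication:
[[-4, -4], [-1, 0]] × [-5, 2]ᵀ
= [(-4)(-5) + (-4)(2), (-1)(-5) + (0)(2)]ᵀ
= [12, 5]ᵀ
Result: (12, 5)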